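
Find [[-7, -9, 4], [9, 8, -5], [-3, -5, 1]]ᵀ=[[-7, 9, -3], [-9, 8, -5], [4, -5, 1]]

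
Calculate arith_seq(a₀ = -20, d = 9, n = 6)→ [-20, -11, -2, 7, 16, 25]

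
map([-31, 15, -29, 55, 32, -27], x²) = [961, 225, 841, 3025, 1024, 729]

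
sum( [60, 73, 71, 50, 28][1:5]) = 222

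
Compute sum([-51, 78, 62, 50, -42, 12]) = (-51) + 78 + 62 + 50 + (-42) + 12
= 109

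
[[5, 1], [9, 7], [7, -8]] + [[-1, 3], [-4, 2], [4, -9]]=[[4, 4], [5, 9], [11, -17]]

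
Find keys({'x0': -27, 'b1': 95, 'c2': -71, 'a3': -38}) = ['x0', 'b1', 'c2', 'a3']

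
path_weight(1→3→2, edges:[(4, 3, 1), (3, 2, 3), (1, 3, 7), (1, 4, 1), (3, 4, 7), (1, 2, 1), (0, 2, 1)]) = w(1→3)=7 + w(3→2)=3
= 10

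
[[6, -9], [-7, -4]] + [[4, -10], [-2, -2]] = [[10, -19], [-9, -6]]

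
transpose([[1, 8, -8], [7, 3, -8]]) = [[1, 7], [8, 3], [-8, -8]]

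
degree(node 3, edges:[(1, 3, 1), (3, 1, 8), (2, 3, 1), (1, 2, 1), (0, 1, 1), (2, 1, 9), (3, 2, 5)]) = incident: (1,3), (3,1), (2,3), (3,2)
= 4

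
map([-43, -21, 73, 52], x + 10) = -43+10=-33, -21+10=-11, 73+10=83, 52+10=62
= [-33, -11, 83, 62]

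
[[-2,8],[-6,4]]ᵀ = [[-2, -6], [8, 4]]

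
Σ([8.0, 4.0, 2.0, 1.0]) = 15.0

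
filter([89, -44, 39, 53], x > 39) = keep x where x > 39: 89✓, -44✗, 39✗, 53✓
= [89, 53]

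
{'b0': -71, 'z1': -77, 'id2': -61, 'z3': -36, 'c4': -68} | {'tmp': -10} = {'b0': -71, 'z1': -77, 'id2': -61, 'z3': -36, 'c4': -68, 'tmp': -10}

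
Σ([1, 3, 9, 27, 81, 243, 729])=1093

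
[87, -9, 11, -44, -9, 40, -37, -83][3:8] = [-44, -9, 40, -37, -83]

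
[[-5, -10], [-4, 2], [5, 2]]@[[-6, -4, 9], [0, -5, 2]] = C[0][0] = (-5)*(-6) + (-10)*(0) = 30
C[0][1] = (-5)*(-4) + (-10)*(-5) = 70
C[0][2] = (-5)*(9) + (-10)*(2) = -65
C[1][0] = (-4)*(-6) + (2)*(0) = 24
C[1][1] = (-4)*(-4) + (2)*(-5) = 6
C[1][2] = (-4)*(9) + (2)*(2) = -32
... (3 more cells)
= [[30, 70, -65], [24, 6, -32], [-30, -30, 49]]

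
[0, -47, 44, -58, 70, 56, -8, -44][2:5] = [44, -58, 70]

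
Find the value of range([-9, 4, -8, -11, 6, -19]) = 25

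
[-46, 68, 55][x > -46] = [68, 55]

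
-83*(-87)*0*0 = 0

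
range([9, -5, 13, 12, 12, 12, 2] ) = 18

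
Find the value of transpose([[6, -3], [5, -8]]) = [[6, 5], [-3, -8]]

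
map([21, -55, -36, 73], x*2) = 21*2=42, -55*2=-110, -36*2=-72, 73*2=146
= [42, -110, -72, 146]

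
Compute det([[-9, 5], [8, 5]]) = -85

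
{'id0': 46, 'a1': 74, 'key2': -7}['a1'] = 74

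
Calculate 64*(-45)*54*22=-3421440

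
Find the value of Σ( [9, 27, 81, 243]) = 360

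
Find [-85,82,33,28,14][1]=82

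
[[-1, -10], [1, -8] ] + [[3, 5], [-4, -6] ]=[[2, -5], [-3, -14]]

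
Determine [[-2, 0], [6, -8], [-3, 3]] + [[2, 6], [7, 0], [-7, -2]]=[[0, 6], [13, -8], [-10, 1]]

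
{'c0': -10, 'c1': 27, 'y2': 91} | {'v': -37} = {'c0': -10, 'c1': 27, 'y2': 91, 'v': -37}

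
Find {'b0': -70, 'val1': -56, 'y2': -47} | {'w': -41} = {'b0': -70, 'val1': -56, 'y2': -47, 'w': -41}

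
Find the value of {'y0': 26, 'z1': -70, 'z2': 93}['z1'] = -70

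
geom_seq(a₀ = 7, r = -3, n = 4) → a_0 = 7*(-3)^0 = 7
a_1 = 7*(-3)^1 = -21
a_2 = 7*(-3)^2 = 63
...
= [7, -21, 63, -189]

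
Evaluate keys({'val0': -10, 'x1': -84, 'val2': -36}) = ['val0', 'x1', 'val2']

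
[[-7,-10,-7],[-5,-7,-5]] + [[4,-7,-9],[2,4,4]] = [[-3, -17, -16], [-3, -3, -1]]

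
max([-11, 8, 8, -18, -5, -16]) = 8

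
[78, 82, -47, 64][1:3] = [82, -47]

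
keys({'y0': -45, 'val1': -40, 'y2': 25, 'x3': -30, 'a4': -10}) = ['y0', 'val1', 'y2', 'x3', 'a4']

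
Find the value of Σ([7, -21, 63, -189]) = 7 + -21 + 63 + -189
= -140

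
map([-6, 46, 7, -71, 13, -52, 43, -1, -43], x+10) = [4, 56, 17, -61, 23, -42, 53, 9, -33]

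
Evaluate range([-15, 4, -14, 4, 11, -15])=26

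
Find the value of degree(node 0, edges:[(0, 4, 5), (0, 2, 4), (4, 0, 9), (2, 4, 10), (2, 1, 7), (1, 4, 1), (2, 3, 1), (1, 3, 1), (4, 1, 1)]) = incident: (0,4), (0,2), (4,0)
= 3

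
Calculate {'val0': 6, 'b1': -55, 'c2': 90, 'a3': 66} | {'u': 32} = {'val0': 6, 'b1': -55, 'c2': 90, 'a3': 66, 'u': 32}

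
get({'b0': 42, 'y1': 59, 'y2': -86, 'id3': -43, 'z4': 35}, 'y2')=-86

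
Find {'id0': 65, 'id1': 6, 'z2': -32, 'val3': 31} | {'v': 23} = {'id0': 65, 'id1': 6, 'z2': -32, 'val3': 31, 'v': 23}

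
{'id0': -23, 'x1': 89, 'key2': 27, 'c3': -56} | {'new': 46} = {'id0': -23, 'x1': 89, 'key2': 27, 'c3': -56, 'new': 46}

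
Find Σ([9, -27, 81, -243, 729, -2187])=9 + -27 + 81 + -243 + 729 + -2187
= -1638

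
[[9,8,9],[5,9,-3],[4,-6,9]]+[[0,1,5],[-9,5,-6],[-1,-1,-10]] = [[9, 9, 14], [-4, 14, -9], [3, -7, -1]]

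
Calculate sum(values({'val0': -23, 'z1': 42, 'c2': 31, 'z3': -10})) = (-23) + 42 + 31 + (-10)
= 40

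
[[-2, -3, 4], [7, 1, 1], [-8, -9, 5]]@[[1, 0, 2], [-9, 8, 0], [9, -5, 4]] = [[61, -44, 12], [7, 3, 18], [118, -97, 4]]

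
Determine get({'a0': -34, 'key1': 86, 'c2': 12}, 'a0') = -34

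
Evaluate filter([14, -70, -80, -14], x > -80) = [14, -70, -14]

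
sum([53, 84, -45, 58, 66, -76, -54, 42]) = 53 + 84 + (-45) + 58 + 66 + (-76) + (-54) + 42
= 128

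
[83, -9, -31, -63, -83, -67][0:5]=[83, -9, -31, -63, -83]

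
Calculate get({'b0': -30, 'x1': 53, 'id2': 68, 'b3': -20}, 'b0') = -30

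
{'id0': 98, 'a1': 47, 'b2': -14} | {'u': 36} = {'id0': 98, 'a1': 47, 'b2': -14, 'u': 36}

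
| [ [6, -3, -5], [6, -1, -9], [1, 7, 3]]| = 226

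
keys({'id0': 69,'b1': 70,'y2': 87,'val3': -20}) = ['id0', 'b1', 'y2', 'val3']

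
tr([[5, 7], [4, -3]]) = diagonal: 5 + (-3)
= 2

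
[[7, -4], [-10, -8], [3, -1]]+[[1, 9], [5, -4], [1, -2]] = [[8, 5], [-5, -12], [4, -3]]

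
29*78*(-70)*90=-14250600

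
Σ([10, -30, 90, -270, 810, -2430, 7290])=5470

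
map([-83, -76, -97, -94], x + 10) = [-73, -66, -87, -84]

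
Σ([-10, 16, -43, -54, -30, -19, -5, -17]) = -162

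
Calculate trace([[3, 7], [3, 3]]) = 6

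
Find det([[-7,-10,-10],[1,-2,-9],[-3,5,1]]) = -551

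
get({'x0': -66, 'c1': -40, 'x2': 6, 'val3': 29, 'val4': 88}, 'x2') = 6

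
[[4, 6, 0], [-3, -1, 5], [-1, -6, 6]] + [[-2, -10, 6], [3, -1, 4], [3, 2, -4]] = [[2, -4, 6], [0, -2, 9], [2, -4, 2]]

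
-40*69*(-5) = 13800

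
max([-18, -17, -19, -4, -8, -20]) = -4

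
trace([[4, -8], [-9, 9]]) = 13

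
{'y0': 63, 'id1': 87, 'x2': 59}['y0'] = 63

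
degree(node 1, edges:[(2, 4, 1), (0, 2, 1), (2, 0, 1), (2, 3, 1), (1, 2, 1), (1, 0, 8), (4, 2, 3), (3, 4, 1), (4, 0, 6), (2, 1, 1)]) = 3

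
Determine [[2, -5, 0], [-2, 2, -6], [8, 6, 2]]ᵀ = [[2, -2, 8], [-5, 2, 6], [0, -6, 2]]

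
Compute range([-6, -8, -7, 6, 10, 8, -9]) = 19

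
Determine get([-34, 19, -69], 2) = -69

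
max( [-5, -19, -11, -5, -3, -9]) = -3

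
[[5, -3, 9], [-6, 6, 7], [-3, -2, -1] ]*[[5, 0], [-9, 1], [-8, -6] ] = [[-20, -57], [-140, -36], [11, 4]]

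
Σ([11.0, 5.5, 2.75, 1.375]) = 20.625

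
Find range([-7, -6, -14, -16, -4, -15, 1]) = 17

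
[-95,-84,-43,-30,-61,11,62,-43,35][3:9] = [-30, -61, 11, 62, -43, 35]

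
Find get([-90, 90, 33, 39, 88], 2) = 33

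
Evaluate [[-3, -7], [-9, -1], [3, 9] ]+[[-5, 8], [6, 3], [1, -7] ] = [[-8, 1], [-3, 2], [4, 2]]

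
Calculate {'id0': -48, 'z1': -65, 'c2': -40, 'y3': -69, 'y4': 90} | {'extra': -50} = {'id0': -48, 'z1': -65, 'c2': -40, 'y3': -69, 'y4': 90, 'extra': -50}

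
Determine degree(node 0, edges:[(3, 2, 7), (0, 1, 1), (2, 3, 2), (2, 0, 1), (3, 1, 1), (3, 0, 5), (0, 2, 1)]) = incident: (0,1), (2,0), (3,0), (0,2)
= 4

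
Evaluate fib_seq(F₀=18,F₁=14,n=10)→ F_2 = F_1 + F_0 = 32
F_3 = F_2 + F_1 = 46
F_4 = F_3 + F_2 = 78
...
= [18, 14, 32, 46, 78, 124, 202, 326, 528, 854]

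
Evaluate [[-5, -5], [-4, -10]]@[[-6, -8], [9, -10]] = C[0][0] = (-5)*(-6) + (-5)*(9) = -15
C[0][1] = (-5)*(-8) + (-5)*(-10) = 90
C[1][0] = (-4)*(-6) + (-10)*(9) = -66
C[1][1] = (-4)*(-8) + (-10)*(-10) = 132
= [[-15, 90], [-66, 132]]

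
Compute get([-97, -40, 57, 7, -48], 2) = 57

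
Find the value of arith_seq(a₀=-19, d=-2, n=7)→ [-19, -21, -23, -25, -27, -29, -31]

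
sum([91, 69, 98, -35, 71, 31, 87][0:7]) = 412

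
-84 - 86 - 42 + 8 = -204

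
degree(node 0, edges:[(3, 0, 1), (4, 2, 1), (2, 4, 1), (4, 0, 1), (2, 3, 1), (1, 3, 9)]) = 2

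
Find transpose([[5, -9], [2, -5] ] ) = [[5, 2], [-9, -5]]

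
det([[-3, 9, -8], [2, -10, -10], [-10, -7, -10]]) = 1902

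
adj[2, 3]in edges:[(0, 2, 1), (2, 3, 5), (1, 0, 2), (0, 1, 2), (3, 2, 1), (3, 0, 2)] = 5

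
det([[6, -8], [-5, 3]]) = -22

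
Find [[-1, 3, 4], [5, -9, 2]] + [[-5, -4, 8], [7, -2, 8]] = [[-6, -1, 12], [12, -11, 10]]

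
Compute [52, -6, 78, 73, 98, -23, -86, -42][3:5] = [73, 98]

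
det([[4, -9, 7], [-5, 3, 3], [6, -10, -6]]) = (1)*(4)*det([[3, 3], [-10, -6]]) + (-1)*(-9)*det([[-5, 3], [6, -6]]) + (1)*(7)*det([[-5, 3], [6, -10]])
= 48 + 108 + 224
= 380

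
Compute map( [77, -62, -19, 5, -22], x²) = [5929, 3844, 361, 25, 484]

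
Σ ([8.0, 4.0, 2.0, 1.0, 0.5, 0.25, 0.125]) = 15.875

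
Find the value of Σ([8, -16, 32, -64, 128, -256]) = -168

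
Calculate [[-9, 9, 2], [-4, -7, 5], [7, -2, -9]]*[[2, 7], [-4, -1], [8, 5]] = C[0][0] = (-9)*(2) + (9)*(-4) + (2)*(8) = -38
C[0][1] = (-9)*(7) + (9)*(-1) + (2)*(5) = -62
C[1][0] = (-4)*(2) + (-7)*(-4) + (5)*(8) = 60
C[1][1] = (-4)*(7) + (-7)*(-1) + (5)*(5) = 4
C[2][0] = (7)*(2) + (-2)*(-4) + (-9)*(8) = -50
C[2][1] = (7)*(7) + (-2)*(-1) + (-9)*(5) = 6
= [[-38, -62], [60, 4], [-50, 6]]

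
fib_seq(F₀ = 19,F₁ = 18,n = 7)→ [19, 18, 37, 55, 92, 147, 239]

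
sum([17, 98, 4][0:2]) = slice → [17, 98]
17 + 98
= 115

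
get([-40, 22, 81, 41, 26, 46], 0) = -40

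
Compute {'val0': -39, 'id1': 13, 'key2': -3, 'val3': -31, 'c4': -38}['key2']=-3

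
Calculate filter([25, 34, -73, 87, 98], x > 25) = keep x where x > 25: 25✗, 34✓, -73✗, 87✓, 98✓
= [34, 87, 98]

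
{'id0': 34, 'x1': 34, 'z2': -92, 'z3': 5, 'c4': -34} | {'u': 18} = {'id0': 34, 'x1': 34, 'z2': -92, 'z3': 5, 'c4': -34, 'u': 18}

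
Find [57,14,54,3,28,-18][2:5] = [54, 3, 28]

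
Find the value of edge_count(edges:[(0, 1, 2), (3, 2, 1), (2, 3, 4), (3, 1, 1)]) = 4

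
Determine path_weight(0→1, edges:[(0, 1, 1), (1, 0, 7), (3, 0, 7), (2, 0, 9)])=w(0→1)=1
= 1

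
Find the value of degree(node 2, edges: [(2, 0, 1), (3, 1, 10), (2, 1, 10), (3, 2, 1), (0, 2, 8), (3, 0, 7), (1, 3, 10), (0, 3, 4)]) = 4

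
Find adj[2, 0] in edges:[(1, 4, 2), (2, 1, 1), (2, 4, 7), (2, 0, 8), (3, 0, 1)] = 8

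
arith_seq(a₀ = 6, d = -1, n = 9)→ a_0 = 6 + 0*-1 = 6
a_1 = 6 + 1*-1 = 5
a_2 = 6 + 2*-1 = 4
...
= [6, 5, 4, 3, 2, 1, 0, -1, -2]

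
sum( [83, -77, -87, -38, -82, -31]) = -232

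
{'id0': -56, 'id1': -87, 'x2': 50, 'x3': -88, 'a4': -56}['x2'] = 50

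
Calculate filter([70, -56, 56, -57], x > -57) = keep x where x > -57: 70✓, -56✓, 56✓, -57✗
= [70, -56, 56]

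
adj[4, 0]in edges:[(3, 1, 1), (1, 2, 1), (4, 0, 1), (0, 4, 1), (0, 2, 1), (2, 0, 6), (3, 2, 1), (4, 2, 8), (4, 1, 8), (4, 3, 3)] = 1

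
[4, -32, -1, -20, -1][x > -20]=[4, -1, -1]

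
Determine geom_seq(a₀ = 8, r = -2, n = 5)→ [8, -16, 32, -64, 128]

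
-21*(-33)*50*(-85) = -2945250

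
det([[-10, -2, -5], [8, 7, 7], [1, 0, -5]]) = 291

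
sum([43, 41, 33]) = 117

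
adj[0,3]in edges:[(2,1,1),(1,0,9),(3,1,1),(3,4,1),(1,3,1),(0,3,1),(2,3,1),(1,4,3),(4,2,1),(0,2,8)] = 1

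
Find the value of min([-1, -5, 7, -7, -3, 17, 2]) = -7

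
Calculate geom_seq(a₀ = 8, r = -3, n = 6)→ a_0 = 8*(-3)^0 = 8
a_1 = 8*(-3)^1 = -24
a_2 = 8*(-3)^2 = 72
...
= [8, -24, 72, -216, 648, -1944]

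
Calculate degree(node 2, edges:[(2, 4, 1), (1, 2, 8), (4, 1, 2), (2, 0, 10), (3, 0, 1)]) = incident: (2,4), (1,2), (2,0)
= 3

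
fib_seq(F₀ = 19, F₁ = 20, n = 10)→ [19, 20, 39, 59, 98, 157, 255, 412, 667, 1079]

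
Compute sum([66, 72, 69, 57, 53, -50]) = 267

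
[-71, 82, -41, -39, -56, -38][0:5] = [-71, 82, -41, -39, -56]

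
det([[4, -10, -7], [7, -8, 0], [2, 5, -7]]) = -623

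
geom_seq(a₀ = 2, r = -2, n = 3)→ a_0 = 2*(-2)^0 = 2
a_1 = 2*(-2)^1 = -4
a_2 = 2*(-2)^2 = 8
= [2, -4, 8]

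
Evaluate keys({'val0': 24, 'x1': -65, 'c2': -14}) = ['val0', 'x1', 'c2']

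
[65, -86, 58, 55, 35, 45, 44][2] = 58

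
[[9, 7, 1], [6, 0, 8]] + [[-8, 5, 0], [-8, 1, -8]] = [[1, 12, 1], [-2, 1, 0]]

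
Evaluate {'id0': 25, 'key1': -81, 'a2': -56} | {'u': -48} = {'id0': 25, 'key1': -81, 'a2': -56, 'u': -48}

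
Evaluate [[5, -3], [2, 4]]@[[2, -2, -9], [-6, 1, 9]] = [[28, -13, -72], [-20, 0, 18]]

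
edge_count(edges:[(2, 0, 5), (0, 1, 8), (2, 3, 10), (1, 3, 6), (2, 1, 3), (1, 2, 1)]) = 6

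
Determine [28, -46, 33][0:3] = [28, -46, 33]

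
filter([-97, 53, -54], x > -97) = [53, -54]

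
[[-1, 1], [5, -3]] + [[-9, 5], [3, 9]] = [[-10, 6], [8, 6]]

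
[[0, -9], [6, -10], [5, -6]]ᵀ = [[0, 6, 5], [-9, -10, -6]]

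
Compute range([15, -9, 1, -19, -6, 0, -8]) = 34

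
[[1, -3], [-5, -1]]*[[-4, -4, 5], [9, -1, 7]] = C[0][0] = (1)*(-4) + (-3)*(9) = -31
C[0][1] = (1)*(-4) + (-3)*(-1) = -1
C[0][2] = (1)*(5) + (-3)*(7) = -16
C[1][0] = (-5)*(-4) + (-1)*(9) = 11
C[1][1] = (-5)*(-4) + (-1)*(-1) = 21
C[1][2] = (-5)*(5) + (-1)*(7) = -32
= [[-31, -1, -16], [11, 21, -32]]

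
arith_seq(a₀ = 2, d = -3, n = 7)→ [2, -1, -4, -7, -10, -13, -16]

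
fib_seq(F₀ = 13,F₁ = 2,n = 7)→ F_2 = F_1 + F_0 = 15
F_3 = F_2 + F_1 = 17
F_4 = F_3 + F_2 = 32
...
= [13, 2, 15, 17, 32, 49, 81]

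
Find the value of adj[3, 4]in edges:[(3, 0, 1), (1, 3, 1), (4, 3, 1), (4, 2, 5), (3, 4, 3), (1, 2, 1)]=3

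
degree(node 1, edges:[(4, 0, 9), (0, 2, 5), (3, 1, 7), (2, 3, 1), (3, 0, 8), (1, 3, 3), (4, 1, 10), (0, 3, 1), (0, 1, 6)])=4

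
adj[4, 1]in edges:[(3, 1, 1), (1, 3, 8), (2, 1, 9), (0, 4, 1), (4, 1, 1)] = 1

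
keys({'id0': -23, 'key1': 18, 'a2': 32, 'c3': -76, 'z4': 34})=['id0', 'key1', 'a2', 'c3', 'z4']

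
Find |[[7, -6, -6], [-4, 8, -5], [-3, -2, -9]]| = -640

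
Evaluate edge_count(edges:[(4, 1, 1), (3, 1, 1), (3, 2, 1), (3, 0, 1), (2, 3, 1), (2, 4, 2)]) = 6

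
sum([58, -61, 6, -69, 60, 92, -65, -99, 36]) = -42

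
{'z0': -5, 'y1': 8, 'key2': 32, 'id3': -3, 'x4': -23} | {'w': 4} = {'z0': -5, 'y1': 8, 'key2': 32, 'id3': -3, 'x4': -23, 'w': 4}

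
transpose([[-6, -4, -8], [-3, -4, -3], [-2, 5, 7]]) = [[-6, -3, -2], [-4, -4, 5], [-8, -3, 7]]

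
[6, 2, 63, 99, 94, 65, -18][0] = 6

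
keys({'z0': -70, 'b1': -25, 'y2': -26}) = ['z0', 'b1', 'y2']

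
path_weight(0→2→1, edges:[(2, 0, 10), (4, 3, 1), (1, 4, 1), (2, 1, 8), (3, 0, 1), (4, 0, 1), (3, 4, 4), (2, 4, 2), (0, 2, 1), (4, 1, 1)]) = w(0→2)=1 + w(2→1)=8
= 9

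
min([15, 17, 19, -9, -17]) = -17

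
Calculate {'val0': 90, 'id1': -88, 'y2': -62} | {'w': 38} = {'val0': 90, 'id1': -88, 'y2': -62, 'w': 38}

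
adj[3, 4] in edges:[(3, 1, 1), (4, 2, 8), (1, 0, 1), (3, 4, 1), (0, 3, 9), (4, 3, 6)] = 1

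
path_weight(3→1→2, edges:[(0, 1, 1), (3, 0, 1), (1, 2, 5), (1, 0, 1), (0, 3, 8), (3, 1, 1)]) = 6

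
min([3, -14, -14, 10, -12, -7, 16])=-14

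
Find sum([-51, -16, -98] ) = (-51) + (-16) + (-98)
= -165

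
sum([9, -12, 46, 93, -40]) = 96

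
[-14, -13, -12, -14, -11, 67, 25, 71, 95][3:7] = [-14, -11, 67, 25]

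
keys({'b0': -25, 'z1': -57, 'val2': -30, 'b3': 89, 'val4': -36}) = ['b0', 'z1', 'val2', 'b3', 'val4']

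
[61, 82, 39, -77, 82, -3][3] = -77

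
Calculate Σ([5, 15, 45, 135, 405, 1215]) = 1820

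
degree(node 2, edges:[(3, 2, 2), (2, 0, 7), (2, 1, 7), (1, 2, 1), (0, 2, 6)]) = incident: (3,2), (2,0), (2,1), (1,2), (0,2)
= 5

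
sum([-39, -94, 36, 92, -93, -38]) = -136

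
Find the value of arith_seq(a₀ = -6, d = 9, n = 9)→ [-6, 3, 12, 21, 30, 39, 48, 57, 66]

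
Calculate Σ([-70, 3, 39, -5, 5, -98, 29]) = (-70) + 3 + 39 + (-5) + 5 + (-98) + 29
= -97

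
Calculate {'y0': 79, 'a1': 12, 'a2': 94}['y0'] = 79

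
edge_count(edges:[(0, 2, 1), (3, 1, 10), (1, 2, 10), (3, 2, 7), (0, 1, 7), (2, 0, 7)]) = 6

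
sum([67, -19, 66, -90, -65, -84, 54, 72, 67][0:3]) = slice → [67, -19, 66]
67 + (-19) + 66
= 114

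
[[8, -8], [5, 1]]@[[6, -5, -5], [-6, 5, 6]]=C[0][0] = (8)*(6) + (-8)*(-6) = 96
C[0][1] = (8)*(-5) + (-8)*(5) = -80
C[0][2] = (8)*(-5) + (-8)*(6) = -88
C[1][0] = (5)*(6) + (1)*(-6) = 24
C[1][1] = (5)*(-5) + (1)*(5) = -20
C[1][2] = (5)*(-5) + (1)*(6) = -19
= [[96, -80, -88], [24, -20, -19]]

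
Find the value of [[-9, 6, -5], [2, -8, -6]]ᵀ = [[-9, 2], [6, -8], [-5, -6]]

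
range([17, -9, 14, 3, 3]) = 26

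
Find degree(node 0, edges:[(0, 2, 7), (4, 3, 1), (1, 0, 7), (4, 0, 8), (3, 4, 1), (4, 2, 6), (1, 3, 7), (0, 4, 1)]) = incident: (0,2), (1,0), (4,0), (0,4)
= 4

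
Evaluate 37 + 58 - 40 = 55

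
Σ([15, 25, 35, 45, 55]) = 175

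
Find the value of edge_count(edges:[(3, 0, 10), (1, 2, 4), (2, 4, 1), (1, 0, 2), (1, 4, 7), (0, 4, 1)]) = 6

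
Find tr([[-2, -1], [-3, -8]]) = -10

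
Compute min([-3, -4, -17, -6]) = -17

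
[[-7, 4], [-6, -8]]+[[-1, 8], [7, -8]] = [[-8, 12], [1, -16]]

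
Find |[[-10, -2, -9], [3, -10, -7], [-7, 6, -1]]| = -156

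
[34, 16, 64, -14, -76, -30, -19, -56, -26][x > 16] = keep x where x > 16: 34✓, 16✗, 64✓, -14✗, -76✗, -30✗, -19✗, -56✗, -26✗
= [34, 64]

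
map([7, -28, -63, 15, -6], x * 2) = 7*2=14, -28*2=-56, -63*2=-126, 15*2=30, -6*2=-12
= [14, -56, -126, 30, -12]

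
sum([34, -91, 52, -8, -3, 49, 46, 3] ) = 82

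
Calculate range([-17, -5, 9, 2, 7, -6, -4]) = 26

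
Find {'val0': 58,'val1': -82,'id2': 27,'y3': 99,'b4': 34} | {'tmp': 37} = {'val0': 58, 'val1': -82, 'id2': 27, 'y3': 99, 'b4': 34, 'tmp': 37}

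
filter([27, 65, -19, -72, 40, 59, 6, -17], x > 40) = keep x where x > 40: 27✗, 65✓, -19✗, -72✗, 40✗, 59✓, 6✗, -17✗
= [65, 59]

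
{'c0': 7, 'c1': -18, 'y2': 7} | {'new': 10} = {'c0': 7, 'c1': -18, 'y2': 7, 'new': 10}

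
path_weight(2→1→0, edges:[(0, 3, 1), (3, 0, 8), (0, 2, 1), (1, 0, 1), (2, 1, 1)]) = 2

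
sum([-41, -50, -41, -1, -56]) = (-41) + (-50) + (-41) + (-1) + (-56)
= -189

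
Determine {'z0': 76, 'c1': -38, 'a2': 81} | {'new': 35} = {'z0': 76, 'c1': -38, 'a2': 81, 'new': 35}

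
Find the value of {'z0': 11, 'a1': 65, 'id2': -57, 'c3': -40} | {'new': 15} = {'z0': 11, 'a1': 65, 'id2': -57, 'c3': -40, 'new': 15}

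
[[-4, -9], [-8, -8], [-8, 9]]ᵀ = [[-4, -8, -8], [-9, -8, 9]]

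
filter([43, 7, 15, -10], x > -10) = [43, 7, 15]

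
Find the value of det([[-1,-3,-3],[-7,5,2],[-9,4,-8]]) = 219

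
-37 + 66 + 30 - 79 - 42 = -62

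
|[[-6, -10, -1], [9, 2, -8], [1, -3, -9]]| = (1)*(-6)*det([[2, -8], [-3, -9]]) + (-1)*(-10)*det([[9, -8], [1, -9]]) + (1)*(-1)*det([[9, 2], [1, -3]])
= 252 + -730 + 29
= -449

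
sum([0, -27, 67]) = 40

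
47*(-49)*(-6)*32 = 442176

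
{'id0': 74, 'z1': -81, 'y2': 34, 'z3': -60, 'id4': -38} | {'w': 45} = {'id0': 74, 'z1': -81, 'y2': 34, 'z3': -60, 'id4': -38, 'w': 45}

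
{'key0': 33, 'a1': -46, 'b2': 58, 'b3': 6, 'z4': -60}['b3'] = 6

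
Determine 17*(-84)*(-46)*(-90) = -5911920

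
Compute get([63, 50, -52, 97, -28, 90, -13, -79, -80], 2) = -52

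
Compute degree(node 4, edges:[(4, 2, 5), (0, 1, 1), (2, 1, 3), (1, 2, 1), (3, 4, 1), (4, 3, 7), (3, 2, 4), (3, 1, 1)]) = 3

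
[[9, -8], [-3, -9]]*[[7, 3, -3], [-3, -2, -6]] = C[0][0] = (9)*(7) + (-8)*(-3) = 87
C[0][1] = (9)*(3) + (-8)*(-2) = 43
C[0][2] = (9)*(-3) + (-8)*(-6) = 21
C[1][0] = (-3)*(7) + (-9)*(-3) = 6
C[1][1] = (-3)*(3) + (-9)*(-2) = 9
C[1][2] = (-3)*(-3) + (-9)*(-6) = 63
= [[87, 43, 21], [6, 9, 63]]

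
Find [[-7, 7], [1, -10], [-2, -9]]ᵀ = [[-7, 1, -2], [7, -10, -9]]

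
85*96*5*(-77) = -3141600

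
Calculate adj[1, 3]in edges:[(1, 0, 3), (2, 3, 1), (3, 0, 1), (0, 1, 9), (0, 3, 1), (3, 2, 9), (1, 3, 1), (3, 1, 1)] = 1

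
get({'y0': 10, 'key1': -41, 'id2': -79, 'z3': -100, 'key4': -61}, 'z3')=-100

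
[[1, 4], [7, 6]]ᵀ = [[1, 7], [4, 6]]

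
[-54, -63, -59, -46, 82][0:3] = [-54, -63, -59]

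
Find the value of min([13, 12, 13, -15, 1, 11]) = -15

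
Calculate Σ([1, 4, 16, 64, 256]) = 1 + 4 + 16 + 64 + 256
= 341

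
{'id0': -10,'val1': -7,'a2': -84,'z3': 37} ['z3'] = 37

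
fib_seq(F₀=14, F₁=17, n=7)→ F_2 = F_1 + F_0 = 31
F_3 = F_2 + F_1 = 48
F_4 = F_3 + F_2 = 79
...
= [14, 17, 31, 48, 79, 127, 206]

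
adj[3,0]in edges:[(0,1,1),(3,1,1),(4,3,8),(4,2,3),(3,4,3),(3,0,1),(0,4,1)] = 1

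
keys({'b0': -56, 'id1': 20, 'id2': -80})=['b0', 'id1', 'id2']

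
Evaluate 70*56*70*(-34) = -9329600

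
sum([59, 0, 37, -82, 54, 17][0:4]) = slice → [59, 0, 37, -82]
59 + 0 + 37 + (-82)
= 14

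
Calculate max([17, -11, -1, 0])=17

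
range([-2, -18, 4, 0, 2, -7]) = 22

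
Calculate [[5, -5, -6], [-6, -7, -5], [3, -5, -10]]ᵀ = [[5, -6, 3], [-5, -7, -5], [-6, -5, -10]]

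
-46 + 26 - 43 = -63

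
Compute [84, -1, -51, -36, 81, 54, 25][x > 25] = keep x where x > 25: 84✓, -1✗, -51✗, -36✗, 81✓, 54✓, 25✗
= [84, 81, 54]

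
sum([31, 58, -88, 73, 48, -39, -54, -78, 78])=29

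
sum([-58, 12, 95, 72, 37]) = 158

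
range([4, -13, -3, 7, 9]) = 22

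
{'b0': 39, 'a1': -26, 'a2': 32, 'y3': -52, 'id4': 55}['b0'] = 39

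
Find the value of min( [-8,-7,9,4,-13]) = -13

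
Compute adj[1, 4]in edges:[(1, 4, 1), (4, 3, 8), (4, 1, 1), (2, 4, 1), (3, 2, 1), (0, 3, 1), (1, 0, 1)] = 1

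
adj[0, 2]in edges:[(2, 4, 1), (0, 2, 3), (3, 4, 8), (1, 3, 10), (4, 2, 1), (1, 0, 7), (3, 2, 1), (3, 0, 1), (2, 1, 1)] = 3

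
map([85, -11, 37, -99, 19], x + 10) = 85+10=95, -11+10=-1, 37+10=47, -99+10=-89, 19+10=29
= [95, -1, 47, -89, 29]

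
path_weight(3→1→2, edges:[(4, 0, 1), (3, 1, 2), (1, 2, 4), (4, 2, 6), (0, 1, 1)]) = w(3→1)=2 + w(1→2)=4
= 6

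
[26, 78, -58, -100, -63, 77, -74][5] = 77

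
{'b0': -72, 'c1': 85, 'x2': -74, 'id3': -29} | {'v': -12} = {'b0': -72, 'c1': 85, 'x2': -74, 'id3': -29, 'v': -12}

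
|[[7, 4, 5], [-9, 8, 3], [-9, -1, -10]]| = -602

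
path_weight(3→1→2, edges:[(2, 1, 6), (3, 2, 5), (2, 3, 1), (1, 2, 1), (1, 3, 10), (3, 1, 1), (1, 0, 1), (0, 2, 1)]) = w(3→1)=1 + w(1→2)=1
= 2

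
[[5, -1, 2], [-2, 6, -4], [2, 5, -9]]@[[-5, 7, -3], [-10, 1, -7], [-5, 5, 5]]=[[-25, 44, 2], [-30, -28, -56], [-15, -26, -86]]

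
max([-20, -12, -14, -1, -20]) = -1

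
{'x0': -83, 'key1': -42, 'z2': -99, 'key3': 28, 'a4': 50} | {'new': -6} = {'x0': -83, 'key1': -42, 'z2': -99, 'key3': 28, 'a4': 50, 'new': -6}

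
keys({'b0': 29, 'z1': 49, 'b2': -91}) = ['b0', 'z1', 'b2']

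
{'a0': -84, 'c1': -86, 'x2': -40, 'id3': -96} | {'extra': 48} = {'a0': -84, 'c1': -86, 'x2': -40, 'id3': -96, 'extra': 48}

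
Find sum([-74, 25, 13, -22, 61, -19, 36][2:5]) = 52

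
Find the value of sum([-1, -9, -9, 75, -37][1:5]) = slice → [-9, -9, 75, -37]
(-9) + (-9) + 75 + (-37)
= 20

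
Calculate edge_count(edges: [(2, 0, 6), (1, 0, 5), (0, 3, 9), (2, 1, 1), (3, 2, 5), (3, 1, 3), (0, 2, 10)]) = 7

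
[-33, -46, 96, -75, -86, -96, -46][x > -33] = [96]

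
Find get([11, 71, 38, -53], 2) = 38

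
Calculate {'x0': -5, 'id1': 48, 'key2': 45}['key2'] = 45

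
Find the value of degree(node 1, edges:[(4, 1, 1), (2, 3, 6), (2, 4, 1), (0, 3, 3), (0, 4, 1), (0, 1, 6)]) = incident: (4,1), (0,1)
= 2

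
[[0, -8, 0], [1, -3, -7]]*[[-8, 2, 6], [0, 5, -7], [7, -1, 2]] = C[0][0] = (0)*(-8) + (-8)*(0) + (0)*(7) = 0
C[0][1] = (0)*(2) + (-8)*(5) + (0)*(-1) = -40
C[0][2] = (0)*(6) + (-8)*(-7) + (0)*(2) = 56
C[1][0] = (1)*(-8) + (-3)*(0) + (-7)*(7) = -57
C[1][1] = (1)*(2) + (-3)*(5) + (-7)*(-1) = -6
C[1][2] = (1)*(6) + (-3)*(-7) + (-7)*(2) = 13
= [[0, -40, 56], [-57, -6, 13]]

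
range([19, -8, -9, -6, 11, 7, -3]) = 28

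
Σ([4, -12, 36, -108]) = -80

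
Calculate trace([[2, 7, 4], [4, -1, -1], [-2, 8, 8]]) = diagonal: 2 + (-1) + 8
= 9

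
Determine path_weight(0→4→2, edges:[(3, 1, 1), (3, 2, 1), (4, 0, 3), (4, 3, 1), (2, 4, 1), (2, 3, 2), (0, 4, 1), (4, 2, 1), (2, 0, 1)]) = 2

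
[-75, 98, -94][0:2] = [-75, 98]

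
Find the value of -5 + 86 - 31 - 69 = -19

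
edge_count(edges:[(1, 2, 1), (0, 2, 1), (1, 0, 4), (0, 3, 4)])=4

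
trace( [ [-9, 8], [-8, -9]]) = -18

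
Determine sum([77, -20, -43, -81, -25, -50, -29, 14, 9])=77 + (-20) + (-43) + (-81) + (-25) + (-50) + (-29) + 14 + 9
= -148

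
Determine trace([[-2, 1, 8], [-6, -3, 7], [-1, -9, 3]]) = -2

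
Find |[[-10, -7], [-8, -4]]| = -16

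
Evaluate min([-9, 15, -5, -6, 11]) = -9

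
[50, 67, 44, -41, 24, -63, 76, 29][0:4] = [50, 67, 44, -41]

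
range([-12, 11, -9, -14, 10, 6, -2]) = 25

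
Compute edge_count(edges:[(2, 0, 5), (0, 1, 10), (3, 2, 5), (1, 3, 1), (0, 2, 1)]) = 5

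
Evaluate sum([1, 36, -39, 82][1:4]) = slice → [36, -39, 82]
36 + (-39) + 82
= 79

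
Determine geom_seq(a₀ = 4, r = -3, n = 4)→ [4, -12, 36, -108]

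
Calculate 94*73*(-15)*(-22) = 2264460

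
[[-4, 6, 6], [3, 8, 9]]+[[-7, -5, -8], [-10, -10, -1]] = [[-11, 1, -2], [-7, -2, 8]]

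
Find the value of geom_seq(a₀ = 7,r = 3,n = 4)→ a_0 = 7*3^0 = 7
a_1 = 7*3^1 = 21
a_2 = 7*3^2 = 63
...
= [7, 21, 63, 189]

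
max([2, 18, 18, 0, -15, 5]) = 18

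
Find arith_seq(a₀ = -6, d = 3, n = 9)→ [-6, -3, 0, 3, 6, 9, 12, 15, 18]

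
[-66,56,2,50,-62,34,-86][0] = -66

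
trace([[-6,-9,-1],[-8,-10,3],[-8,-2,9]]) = diagonal: (-6) + (-10) + 9
= -7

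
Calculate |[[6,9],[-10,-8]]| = (6)*(-8) - (9)*(-10)
= 42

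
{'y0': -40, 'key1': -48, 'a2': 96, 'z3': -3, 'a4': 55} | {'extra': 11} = {'y0': -40, 'key1': -48, 'a2': 96, 'z3': -3, 'a4': 55, 'extra': 11}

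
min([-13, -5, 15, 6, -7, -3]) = -13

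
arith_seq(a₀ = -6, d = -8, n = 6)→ a_0 = -6 + 0*-8 = -6
a_1 = -6 + 1*-8 = -14
a_2 = -6 + 2*-8 = -22
...
= [-6, -14, -22, -30, -38, -46]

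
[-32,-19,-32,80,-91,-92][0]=-32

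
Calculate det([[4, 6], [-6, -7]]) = (4)*(-7) - (6)*(-6)
= 8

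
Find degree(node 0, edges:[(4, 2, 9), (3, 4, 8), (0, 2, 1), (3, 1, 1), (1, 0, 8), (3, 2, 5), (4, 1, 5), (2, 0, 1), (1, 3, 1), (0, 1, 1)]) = 4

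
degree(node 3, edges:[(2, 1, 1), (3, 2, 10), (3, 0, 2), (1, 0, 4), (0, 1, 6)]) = 2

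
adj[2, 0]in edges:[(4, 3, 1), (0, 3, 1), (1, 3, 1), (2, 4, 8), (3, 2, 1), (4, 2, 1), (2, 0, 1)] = 1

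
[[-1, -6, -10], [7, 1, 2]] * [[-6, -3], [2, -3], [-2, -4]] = C[0][0] = (-1)*(-6) + (-6)*(2) + (-10)*(-2) = 14
C[0][1] = (-1)*(-3) + (-6)*(-3) + (-10)*(-4) = 61
C[1][0] = (7)*(-6) + (1)*(2) + (2)*(-2) = -44
C[1][1] = (7)*(-3) + (1)*(-3) + (2)*(-4) = -32
= [[14, 61], [-44, -32]]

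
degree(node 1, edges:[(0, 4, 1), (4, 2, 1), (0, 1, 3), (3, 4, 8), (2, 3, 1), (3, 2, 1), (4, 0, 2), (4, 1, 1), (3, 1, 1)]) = 3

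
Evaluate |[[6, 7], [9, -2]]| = (6)*(-2) - (7)*(9)
= -75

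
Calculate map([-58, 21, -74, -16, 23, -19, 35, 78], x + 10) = -58+10=-48, 21+10=31, -74+10=-64, -16+10=-6, 23+10=33, -19+10=-9, 35+10=45, 78+10=88
= [-48, 31, -64, -6, 33, -9, 45, 88]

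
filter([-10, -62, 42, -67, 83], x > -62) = keep x where x > -62: -10✓, -62✗, 42✓, -67✗, 83✓
= [-10, 42, 83]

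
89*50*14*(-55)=-3426500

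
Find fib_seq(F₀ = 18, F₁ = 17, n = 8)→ F_2 = F_1 + F_0 = 35
F_3 = F_2 + F_1 = 52
F_4 = F_3 + F_2 = 87
...
= [18, 17, 35, 52, 87, 139, 226, 365]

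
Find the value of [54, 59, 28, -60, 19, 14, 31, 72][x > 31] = [54, 59, 72]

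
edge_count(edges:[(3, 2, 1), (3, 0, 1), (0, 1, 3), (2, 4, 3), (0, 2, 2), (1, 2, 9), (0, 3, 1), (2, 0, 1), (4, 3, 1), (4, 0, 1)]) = 10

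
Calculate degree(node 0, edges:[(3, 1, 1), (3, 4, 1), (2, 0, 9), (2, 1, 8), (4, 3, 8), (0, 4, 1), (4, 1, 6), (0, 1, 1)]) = incident: (2,0), (0,4), (0,1)
= 3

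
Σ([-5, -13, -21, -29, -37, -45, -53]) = -203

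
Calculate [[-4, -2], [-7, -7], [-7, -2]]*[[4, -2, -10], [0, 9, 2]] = C[0][0] = (-4)*(4) + (-2)*(0) = -16
C[0][1] = (-4)*(-2) + (-2)*(9) = -10
C[0][2] = (-4)*(-10) + (-2)*(2) = 36
C[1][0] = (-7)*(4) + (-7)*(0) = -28
C[1][1] = (-7)*(-2) + (-7)*(9) = -49
C[1][2] = (-7)*(-10) + (-7)*(2) = 56
... (3 more cells)
= [[-16, -10, 36], [-28, -49, 56], [-28, -4, 66]]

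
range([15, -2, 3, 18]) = 20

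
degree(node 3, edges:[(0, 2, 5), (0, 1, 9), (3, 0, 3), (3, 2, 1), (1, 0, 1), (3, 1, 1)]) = 3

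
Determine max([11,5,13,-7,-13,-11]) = 13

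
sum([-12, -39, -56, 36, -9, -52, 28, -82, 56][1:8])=-174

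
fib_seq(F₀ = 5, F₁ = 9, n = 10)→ F_2 = F_1 + F_0 = 14
F_3 = F_2 + F_1 = 23
F_4 = F_3 + F_2 = 37
...
= [5, 9, 14, 23, 37, 60, 97, 157, 254, 411]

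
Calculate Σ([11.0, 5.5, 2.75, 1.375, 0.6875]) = 11.0 + 5.5 + 2.75 + 1.375 + 0.6875
= 21.3125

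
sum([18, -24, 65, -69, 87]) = 77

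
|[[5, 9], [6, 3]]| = (5)*(3) - (9)*(6)
= -39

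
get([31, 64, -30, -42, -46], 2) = -30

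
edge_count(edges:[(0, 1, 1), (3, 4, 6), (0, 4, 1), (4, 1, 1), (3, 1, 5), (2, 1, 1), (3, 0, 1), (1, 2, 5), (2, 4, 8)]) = 9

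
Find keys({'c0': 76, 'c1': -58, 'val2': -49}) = ['c0', 'c1', 'val2']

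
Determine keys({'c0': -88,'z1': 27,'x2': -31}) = ['c0', 'z1', 'x2']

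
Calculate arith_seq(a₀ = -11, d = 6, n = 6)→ [-11, -5, 1, 7, 13, 19]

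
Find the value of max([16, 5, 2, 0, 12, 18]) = 18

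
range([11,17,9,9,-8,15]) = 25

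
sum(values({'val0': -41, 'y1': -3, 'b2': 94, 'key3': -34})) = 16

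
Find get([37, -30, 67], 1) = -30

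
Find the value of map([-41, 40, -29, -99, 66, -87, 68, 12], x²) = (-41)²=1681, (40)²=1600, (-29)²=841, (-99)²=9801, (66)²=4356, (-87)²=7569, (68)²=4624, (12)²=144
= [1681, 1600, 841, 9801, 4356, 7569, 4624, 144]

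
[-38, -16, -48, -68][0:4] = [-38, -16, -48, -68]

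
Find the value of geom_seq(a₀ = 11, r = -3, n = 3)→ a_0 = 11*(-3)^0 = 11
a_1 = 11*(-3)^1 = -33
a_2 = 11*(-3)^2 = 99
= [11, -33, 99]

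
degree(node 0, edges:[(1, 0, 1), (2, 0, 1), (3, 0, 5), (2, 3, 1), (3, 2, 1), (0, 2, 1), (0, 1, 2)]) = incident: (1,0), (2,0), (3,0), (0,2), (0,1)
= 5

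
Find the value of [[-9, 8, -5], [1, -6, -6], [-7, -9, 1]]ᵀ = [[-9, 1, -7], [8, -6, -9], [-5, -6, 1]]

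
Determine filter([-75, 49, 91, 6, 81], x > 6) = keep x where x > 6: -75✗, 49✓, 91✓, 6✗, 81✓
= [49, 91, 81]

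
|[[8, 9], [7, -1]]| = -71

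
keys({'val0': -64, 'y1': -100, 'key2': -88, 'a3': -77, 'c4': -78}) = ['val0', 'y1', 'key2', 'a3', 'c4']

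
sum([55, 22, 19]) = 96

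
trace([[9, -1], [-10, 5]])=diagonal: 9 + 5
= 14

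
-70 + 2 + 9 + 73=14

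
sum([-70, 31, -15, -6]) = -60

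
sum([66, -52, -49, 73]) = 66 + (-52) + (-49) + 73
= 38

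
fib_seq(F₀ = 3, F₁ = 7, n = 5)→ F_2 = F_1 + F_0 = 10
F_3 = F_2 + F_1 = 17
F_4 = F_3 + F_2 = 27
= [3, 7, 10, 17, 27]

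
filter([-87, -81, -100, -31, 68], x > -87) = keep x where x > -87: -87✗, -81✓, -100✗, -31✓, 68✓
= [-81, -31, 68]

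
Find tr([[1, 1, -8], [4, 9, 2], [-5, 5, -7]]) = diagonal: 1 + 9 + (-7)
= 3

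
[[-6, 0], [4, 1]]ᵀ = [[-6, 4], [0, 1]]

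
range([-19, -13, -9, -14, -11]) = 10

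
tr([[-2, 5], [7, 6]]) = 4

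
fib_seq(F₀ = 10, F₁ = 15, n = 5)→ F_2 = F_1 + F_0 = 25
F_3 = F_2 + F_1 = 40
F_4 = F_3 + F_2 = 65
= [10, 15, 25, 40, 65]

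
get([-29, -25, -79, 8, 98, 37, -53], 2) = -79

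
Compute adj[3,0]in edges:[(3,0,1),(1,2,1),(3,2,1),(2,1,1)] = 1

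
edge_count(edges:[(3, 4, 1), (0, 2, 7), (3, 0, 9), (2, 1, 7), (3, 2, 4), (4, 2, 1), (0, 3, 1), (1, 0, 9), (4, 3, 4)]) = 9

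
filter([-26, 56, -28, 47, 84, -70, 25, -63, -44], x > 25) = keep x where x > 25: -26✗, 56✓, -28✗, 47✓, 84✓, -70✗, 25✗, -63✗, -44✗
= [56, 47, 84]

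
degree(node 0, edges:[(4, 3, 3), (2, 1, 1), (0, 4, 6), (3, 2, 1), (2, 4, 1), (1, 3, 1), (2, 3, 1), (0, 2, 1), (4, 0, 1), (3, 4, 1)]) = 3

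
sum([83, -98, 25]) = 10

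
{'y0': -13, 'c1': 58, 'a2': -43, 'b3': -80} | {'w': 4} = {'y0': -13, 'c1': 58, 'a2': -43, 'b3': -80, 'w': 4}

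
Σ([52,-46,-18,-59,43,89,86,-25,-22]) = 100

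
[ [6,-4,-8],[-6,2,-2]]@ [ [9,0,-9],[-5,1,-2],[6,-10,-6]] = C[0][0] = (6)*(9) + (-4)*(-5) + (-8)*(6) = 26
C[0][1] = (6)*(0) + (-4)*(1) + (-8)*(-10) = 76
C[0][2] = (6)*(-9) + (-4)*(-2) + (-8)*(-6) = 2
C[1][0] = (-6)*(9) + (2)*(-5) + (-2)*(6) = -76
C[1][1] = (-6)*(0) + (2)*(1) + (-2)*(-10) = 22
C[1][2] = (-6)*(-9) + (2)*(-2) + (-2)*(-6) = 62
= [[26, 76, 2], [-76, 22, 62]]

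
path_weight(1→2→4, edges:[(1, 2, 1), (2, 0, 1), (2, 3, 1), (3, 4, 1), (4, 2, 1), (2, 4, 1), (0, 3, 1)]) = 2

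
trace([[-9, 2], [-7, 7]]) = -2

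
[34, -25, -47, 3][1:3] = [-25, -47]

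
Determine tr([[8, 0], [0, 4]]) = diagonal: 8 + 4
= 12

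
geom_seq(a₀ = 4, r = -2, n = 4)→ a_0 = 4*(-2)^0 = 4
a_1 = 4*(-2)^1 = -8
a_2 = 4*(-2)^2 = 16
...
= [4, -8, 16, -32]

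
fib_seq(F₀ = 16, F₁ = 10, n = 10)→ F_2 = F_1 + F_0 = 26
F_3 = F_2 + F_1 = 36
F_4 = F_3 + F_2 = 62
...
= [16, 10, 26, 36, 62, 98, 160, 258, 418, 676]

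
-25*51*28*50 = -1785000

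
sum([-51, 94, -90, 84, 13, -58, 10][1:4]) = 88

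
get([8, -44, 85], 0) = 8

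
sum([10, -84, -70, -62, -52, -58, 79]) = -237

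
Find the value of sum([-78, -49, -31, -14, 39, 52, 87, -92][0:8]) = slice → [-78, -49, -31, -14, 39, 52, 87, -92]
(-78) + (-49) + (-31) + (-14) + 39 + 52 + 87 + (-92)
= -86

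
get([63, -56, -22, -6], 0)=63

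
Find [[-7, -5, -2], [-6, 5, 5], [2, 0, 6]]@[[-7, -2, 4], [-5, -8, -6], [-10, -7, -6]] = [[94, 68, 14], [-33, -63, -84], [-74, -46, -28]]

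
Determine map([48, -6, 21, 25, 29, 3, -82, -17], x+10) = [58, 4, 31, 35, 39, 13, -72, -7]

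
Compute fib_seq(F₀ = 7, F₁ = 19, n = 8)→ [7, 19, 26, 45, 71, 116, 187, 303]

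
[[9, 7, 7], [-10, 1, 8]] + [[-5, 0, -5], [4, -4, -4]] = [[4, 7, 2], [-6, -3, 4]]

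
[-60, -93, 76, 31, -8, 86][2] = 76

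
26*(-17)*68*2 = -60112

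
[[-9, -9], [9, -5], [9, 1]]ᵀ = [[-9, 9, 9], [-9, -5, 1]]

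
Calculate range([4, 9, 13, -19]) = 32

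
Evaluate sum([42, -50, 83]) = 42 + (-50) + 83
= 75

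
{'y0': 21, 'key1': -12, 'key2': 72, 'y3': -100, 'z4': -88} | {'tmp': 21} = {'y0': 21, 'key1': -12, 'key2': 72, 'y3': -100, 'z4': -88, 'tmp': 21}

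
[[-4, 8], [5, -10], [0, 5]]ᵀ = [[-4, 5, 0], [8, -10, 5]]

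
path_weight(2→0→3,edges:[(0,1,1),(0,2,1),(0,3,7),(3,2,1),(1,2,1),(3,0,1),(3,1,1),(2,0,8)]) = w(2→0)=8 + w(0→3)=7
= 15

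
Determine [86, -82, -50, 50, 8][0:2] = [86, -82]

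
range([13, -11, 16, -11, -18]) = 34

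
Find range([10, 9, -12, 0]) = 22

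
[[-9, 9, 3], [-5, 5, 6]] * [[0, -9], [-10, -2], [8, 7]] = [[-66, 84], [-2, 77]]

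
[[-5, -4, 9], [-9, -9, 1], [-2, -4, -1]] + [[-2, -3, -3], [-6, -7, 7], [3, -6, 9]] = [[-7, -7, 6], [-15, -16, 8], [1, -10, 8]]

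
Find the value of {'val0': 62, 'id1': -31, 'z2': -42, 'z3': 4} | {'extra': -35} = {'val0': 62, 'id1': -31, 'z2': -42, 'z3': 4, 'extra': -35}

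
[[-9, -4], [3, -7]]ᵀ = [[-9, 3], [-4, -7]]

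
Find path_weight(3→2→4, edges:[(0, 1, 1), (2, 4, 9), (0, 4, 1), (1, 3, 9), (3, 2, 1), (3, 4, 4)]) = w(3→2)=1 + w(2→4)=9
= 10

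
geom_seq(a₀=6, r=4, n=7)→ [6, 24, 96, 384, 1536, 6144, 24576]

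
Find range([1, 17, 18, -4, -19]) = 37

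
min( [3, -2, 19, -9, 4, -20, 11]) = -20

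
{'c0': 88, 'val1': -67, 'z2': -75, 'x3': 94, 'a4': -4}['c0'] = 88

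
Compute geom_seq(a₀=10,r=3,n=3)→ [10, 30, 90]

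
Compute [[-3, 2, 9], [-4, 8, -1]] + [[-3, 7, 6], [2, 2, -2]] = [[-6, 9, 15], [-2, 10, -3]]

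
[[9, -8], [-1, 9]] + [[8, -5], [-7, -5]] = [[17, -13], [-8, 4]]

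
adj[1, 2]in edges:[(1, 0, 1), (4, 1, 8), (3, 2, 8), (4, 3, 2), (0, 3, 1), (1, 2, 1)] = 1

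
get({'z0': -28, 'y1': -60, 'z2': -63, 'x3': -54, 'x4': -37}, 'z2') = -63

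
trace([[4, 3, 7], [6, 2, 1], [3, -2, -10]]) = diagonal: 4 + 2 + (-10)
= -4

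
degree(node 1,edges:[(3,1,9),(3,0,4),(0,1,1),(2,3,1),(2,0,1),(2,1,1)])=incident: (3,1), (0,1), (2,1)
= 3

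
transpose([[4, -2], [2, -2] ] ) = [[4, 2], [-2, -2]]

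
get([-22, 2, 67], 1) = 2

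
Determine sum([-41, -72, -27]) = (-41) + (-72) + (-27)
= -140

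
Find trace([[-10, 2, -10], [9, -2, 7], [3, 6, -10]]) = diagonal: (-10) + (-2) + (-10)
= -22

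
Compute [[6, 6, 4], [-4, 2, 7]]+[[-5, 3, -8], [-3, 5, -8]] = [[1, 9, -4], [-7, 7, -1]]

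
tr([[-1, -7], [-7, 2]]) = 1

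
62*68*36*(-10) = -1517760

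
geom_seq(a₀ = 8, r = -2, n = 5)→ [8, -16, 32, -64, 128]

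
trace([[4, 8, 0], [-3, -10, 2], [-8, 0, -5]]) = -11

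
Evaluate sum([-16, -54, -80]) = -150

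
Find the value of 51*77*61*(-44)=-10540068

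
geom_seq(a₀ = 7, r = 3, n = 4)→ [7, 21, 63, 189]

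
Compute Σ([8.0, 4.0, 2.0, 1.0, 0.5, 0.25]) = 15.75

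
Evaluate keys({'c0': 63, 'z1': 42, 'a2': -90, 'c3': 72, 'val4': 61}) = ['c0', 'z1', 'a2', 'c3', 'val4']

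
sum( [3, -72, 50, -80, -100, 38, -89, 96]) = 3 + (-72) + 50 + (-80) + (-100) + 38 + (-89) + 96
= -154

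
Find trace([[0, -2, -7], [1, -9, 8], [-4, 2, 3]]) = diagonal: 0 + (-9) + 3
= -6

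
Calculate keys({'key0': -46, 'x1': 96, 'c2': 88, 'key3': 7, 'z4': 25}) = ['key0', 'x1', 'c2', 'key3', 'z4']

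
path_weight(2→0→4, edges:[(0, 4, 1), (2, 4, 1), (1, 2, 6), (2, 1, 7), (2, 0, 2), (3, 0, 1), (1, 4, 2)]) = 3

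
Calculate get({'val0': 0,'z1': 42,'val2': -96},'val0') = 0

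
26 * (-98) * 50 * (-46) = 5860400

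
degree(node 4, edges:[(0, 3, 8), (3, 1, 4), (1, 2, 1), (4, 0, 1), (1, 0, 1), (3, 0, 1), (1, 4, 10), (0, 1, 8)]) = incident: (4,0), (1,4)
= 2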